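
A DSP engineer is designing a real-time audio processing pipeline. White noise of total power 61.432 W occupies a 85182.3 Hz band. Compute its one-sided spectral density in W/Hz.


Power spectral density:
PSD = P / BW
    = 61.432 / 85182.3
    = 0.00072118 W/Hz

0.00072118 W/Hz


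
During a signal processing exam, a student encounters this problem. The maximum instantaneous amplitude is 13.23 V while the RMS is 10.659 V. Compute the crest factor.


Crest factor is the ratio of peak to RMS:
CF = V_peak / V_rms
   = 13.23 / 10.659
   = 1.2412

1.2412


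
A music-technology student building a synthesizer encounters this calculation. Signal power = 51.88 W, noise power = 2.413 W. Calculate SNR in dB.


SNR in decibels:
SNR = 10 * log10(Ps / Pn)
    = 10 * log10(51.88 / 2.413)
    = 10 * log10(21.5002)
    = 10 * 1.3324
    = 13.32 dB

13.32 dB


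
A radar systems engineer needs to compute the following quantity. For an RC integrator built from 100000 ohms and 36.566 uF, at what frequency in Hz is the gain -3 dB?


Cutoff frequency of a first-order RC filter:
fc = 1 / (2 * pi * R * C)
C = 36.566 uF = 3.6566e-05 F
fc = 1 / (2 * pi * 100000 * 3.6566e-05)
   = 1 / 22.975095394233
   = 0.043525 Hz

0.043525 Hz


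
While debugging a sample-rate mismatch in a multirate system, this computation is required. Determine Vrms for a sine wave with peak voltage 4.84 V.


RMS voltage for a sinusoidal waveform:
V_rms = V_peak / sqrt(2)
      = 4.84 / 1.414214
      = 3.422 V

3.422 V


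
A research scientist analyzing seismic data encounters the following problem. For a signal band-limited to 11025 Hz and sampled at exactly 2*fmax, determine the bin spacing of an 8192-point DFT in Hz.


Step 1 — Nyquist sampling rate:
fs = 2 * fmax = 2 * 11025 = 22050 Hz

Step 2 — DFT bin spacing:
df = fs / N = 22050 / 8192 = 2.6917 Hz

2.6917 Hz


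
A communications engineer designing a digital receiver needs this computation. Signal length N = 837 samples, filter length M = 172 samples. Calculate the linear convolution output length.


Linear convolution output length:
L = N + M - 1
  = 837 + 172 - 1
  = 1008 samples

1008


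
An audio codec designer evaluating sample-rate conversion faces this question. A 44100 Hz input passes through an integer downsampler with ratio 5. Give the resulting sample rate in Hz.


Decimation reduces the sample rate:
fs_out = fs_in / M
       = 44100 / 5
       = 8820.0 Hz

8820.0 Hz


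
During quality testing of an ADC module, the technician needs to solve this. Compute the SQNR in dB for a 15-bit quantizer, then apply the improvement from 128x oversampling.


Step 1 — baseline SQNR at Nyquist:
SQNR_base = 6.02*N + 1.76
          = 6.02*15 + 1.76
          = 92.06 dB

Step 2 — oversampling processing gain:
G = 10*log10(OSR) = 10*log10(128) = 21.07 dB

Step 3 — total:
SQNR_total = 92.06 + 21.07 = 113.13 dB

Base SQNR = 92.06 dB; oversampled SQNR = 113.13 dB


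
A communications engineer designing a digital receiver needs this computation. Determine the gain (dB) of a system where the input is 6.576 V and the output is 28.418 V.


Voltage gain in dB:
G = 20 * log10(Vout / Vin)
  = 20 * log10(28.418 / 6.576)
  = 20 * log10(4.321472)
  = 20 * 0.635632
  = 12.71 dB

12.71 dB


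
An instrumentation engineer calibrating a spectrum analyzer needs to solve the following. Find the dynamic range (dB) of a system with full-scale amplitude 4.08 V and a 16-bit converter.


Dynamic range from full-scale to LSB:
V_min = V_max / 2^bits = 4.08 / 2^16
DR = 20 * log10(V_max / V_min)
   = 20 * log10(2^16)
   = 20 * 16 * log10(2)
   = 96.33 dB

96.33 dB


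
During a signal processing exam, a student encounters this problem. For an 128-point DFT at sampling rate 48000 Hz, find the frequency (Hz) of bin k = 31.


Frequency of DFT bin k:
f_k = k * fs / N
    = 31 * 48000 / 128
    = 1488000 / 128
    = 11625.0 Hz

11625.0 Hz


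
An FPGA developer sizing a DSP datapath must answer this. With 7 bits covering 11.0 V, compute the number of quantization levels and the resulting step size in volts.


Step 1 — number of quantization levels:
L = 2^N = 2^7 = 128

Step 2 — LSB step size:
delta = Vfs / L
      = 11.0 / 128
      = 0.0859375 V

Levels = 128; step size = 0.0859375 V


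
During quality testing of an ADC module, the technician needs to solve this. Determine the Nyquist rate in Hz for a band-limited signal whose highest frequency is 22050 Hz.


The Nyquist rate is twice the maximum frequency component.
fs_min = 2 * fmax
      = 2 * 22050
      = 44100 Hz

44100


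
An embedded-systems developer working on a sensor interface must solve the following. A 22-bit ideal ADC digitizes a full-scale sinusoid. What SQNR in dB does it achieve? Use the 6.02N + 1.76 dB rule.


Theoretical SNR for a full-scale sinusoid:
SNR = 6.02 * N + 1.76
    = 6.02 * 22 + 1.76
    = 132.44 + 1.76
    = 134.2 dB

134.2 dB


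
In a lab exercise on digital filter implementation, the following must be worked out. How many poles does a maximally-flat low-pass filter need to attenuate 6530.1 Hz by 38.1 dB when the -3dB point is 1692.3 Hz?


Butterworth filter order formula:
n = log10(10^(A/10) - 1) / (2 * log10(f_stop/f_pass))
10^(38.1/10) - 1 = 6455.5423
f_stop/f_pass = 6530.1 / 1692.3 = 3.8587
n = 3.2483 -> ceil = 4

4


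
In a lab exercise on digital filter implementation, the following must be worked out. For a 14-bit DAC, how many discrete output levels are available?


Number of quantization levels = 2^N
= 2^14
= 16384

16384


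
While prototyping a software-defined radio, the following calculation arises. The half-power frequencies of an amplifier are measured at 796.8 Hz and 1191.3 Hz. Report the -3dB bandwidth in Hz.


Bandwidth is the difference of -3dB frequencies:
BW = f_high - f_low
   = 1191.3 - 796.8
   = 394.5 Hz

394.5 Hz


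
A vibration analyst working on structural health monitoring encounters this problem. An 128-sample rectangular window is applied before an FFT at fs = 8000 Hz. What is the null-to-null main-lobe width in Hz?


Main lobe width for a rectangular window:
Width = 2 * fs / N
      = 2 * 8000 / 128
      = 16000 / 128
      = 125.0 Hz

125.0 Hz


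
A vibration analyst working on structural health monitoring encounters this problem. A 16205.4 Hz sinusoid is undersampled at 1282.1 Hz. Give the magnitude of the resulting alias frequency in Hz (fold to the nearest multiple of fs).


Compute the nearest integer multiple of fs to the signal:
n = round(16205.4 / 1282.1) = 13
f_alias = |16205.4 - 13 * 1282.1|
        = |16205.4 - 16667.3|
        = 461.9 Hz

461.9


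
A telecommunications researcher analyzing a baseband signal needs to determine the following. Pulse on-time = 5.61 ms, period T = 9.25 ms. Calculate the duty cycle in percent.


Duty cycle as a percentage:
DC = (t_on / T) * 100
   = (5.61 / 9.25) * 100
   = 0.606486 * 100
   = 60.65 %

60.65 %


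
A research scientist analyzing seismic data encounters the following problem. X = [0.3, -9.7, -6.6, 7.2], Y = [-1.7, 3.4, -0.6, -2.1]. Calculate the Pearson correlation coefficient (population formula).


Pearson correlation coefficient (population):
r = cov(X,Y) / (std(X) * std(Y))
Mean X = -2.2, Mean Y = -0.25
Cov(X,Y) = -11.7125
Std(X) = 6.523419, Std(Y) = 2.177728
r = -0.8245

-0.8245


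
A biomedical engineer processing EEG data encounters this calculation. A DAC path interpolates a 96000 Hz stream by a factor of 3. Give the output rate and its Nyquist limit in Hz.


Step 1 — output sample rate after interpolation by L:
fs_out = L * fs_in = 3 * 96000 = 288000 Hz

Step 2 — Nyquist frequency of the output stream:
f_Nyq = fs_out / 2 = 288000 / 2 = 144000.0 Hz

fs_out = 288000 Hz; f_Nyquist = 144000.0 Hz


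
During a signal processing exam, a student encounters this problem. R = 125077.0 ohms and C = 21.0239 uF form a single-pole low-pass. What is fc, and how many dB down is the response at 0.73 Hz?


Step 1 — cutoff frequency:
fc = 1 / (2*pi*R*C)
C = 21.0239 uF = 2.10239e-05 F
fc = 1 / (2*pi*125077.0*2.10239e-05)
   = 0.0605242 Hz

Step 2 — magnitude at f = 0.73 Hz:
|H(f)| = 1 / sqrt(1 + (f/fc)^2)
f/fc = 0.73 / 0.0605242 = 12.061291
|H| = 1 / sqrt(1 + 145.474741) = 0.0826264
|H|_dB = 20*log10(0.0826264) = -21.66 dB

fc = 0.0605242 Hz; |H(0.73 Hz)| = -21.66 dB


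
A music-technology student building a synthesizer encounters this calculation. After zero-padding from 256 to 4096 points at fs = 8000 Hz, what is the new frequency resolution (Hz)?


Frequency resolution after zero-padding:
N_padded = 256 * 16 = 4096
df = fs / N_padded
   = 8000 / 4096
   = 1.9531 Hz

1.9531 Hz


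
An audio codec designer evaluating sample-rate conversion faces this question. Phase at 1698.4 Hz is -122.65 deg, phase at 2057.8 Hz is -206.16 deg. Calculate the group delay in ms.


Group delay from phase difference:
tau = -d(phi)/d(omega)
d(phi) = -83.51 deg = -1.457524 rad
d(omega) = 2*pi*(2057.8 - 1698.4) = 2258.1768 rad/s
tau = -(-1.457524) / 2258.1768
    = 0.6454 ms

0.6454 ms


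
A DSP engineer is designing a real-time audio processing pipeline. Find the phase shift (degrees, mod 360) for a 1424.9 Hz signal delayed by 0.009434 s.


Phase shift from frequency and time delay:
phi = 360 * f * t_delay
    = 360 * 1424.9 * 0.009434
    = 4839.3 degrees
    mod 360 = 159.3 degrees

159.3 degrees


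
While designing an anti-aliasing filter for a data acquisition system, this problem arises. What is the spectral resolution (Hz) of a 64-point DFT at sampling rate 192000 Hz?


DFT frequency resolution:
df = fs / N
   = 192000 / 64
   = 3000.0 Hz

3000.0 Hz


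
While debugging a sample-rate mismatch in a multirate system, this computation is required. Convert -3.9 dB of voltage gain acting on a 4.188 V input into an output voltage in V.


Output voltage from dB gain:
V_out = V_in * 10^(gain_dB / 20)
      = 4.188 * 10^(-3.9 / 20)
      = 4.188 * 0.638263
      = 2.673 V

2.673 V


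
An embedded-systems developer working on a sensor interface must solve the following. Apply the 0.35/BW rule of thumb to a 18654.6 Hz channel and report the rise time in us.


Rise time from bandwidth relationship:
tr = 0.35 / BW
   = 0.35 / 18654.6
   = 1.876212838e-05 s
   = 18.7621 us

18.7621 us


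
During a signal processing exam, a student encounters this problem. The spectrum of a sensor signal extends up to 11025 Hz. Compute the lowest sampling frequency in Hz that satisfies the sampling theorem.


The Nyquist rate is twice the maximum frequency component.
fs_min = 2 * fmax
      = 2 * 11025
      = 22050 Hz

22050


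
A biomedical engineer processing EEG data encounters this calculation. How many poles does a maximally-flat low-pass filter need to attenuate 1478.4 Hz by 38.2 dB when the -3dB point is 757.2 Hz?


Butterworth filter order formula:
n = log10(10^(A/10) - 1) / (2 * log10(f_stop/f_pass))
10^(38.2/10) - 1 = 6605.9345
f_stop/f_pass = 1478.4 / 757.2 = 1.9525
n = 6.5729 -> ceil = 7

7


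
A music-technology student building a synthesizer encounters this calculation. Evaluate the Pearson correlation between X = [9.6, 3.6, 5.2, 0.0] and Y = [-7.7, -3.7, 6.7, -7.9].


Pearson correlation coefficient (population):
r = cov(X,Y) / (std(X) * std(Y))
Mean X = 4.6, Mean Y = -3.15
Cov(X,Y) = 1.39
Std(X) = 3.446738, Std(Y) = 5.928533
r = 0.068

0.068


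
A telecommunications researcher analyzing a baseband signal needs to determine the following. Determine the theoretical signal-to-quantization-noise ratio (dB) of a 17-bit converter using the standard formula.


Theoretical SNR for a full-scale sinusoid:
SNR = 6.02 * N + 1.76
    = 6.02 * 17 + 1.76
    = 102.34 + 1.76
    = 104.1 dB

104.1 dB


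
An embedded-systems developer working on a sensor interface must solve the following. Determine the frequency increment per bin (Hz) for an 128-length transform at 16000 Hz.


DFT frequency resolution:
df = fs / N
   = 16000 / 128
   = 125.0 Hz

125.0 Hz


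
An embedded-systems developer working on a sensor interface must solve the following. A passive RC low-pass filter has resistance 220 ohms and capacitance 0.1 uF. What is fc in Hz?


Cutoff frequency of a first-order RC filter:
fc = 1 / (2 * pi * R * C)
C = 0.1 uF = 1e-07 F
fc = 1 / (2 * pi * 220 * 1e-07)
   = 1 / 0.00013823007675795
   = 7234.315595 Hz

7234.315595 Hz


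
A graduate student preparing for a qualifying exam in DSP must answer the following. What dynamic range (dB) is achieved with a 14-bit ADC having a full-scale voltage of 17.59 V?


Dynamic range from full-scale to LSB:
V_min = V_max / 2^bits = 17.59 / 2^14
DR = 20 * log10(V_max / V_min)
   = 20 * log10(2^14)
   = 20 * 14 * log10(2)
   = 84.29 dB

84.29 dB


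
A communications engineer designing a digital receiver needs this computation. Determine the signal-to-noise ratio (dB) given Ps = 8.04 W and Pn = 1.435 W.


SNR in decibels:
SNR = 10 * log10(Ps / Pn)
    = 10 * log10(8.04 / 1.435)
    = 10 * log10(5.6028)
    = 10 * 0.7484
    = 7.48 dB

7.48 dB


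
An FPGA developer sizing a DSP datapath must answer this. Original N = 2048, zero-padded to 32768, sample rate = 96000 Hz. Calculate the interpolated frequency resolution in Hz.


Frequency resolution after zero-padding:
N_padded = 2048 * 16 = 32768
df = fs / N_padded
   = 96000 / 32768
   = 2.9297 Hz

2.9297 Hz


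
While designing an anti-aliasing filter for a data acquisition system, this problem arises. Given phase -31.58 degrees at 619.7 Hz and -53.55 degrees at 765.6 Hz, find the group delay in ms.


Group delay from phase difference:
tau = -d(phi)/d(omega)
d(phi) = -21.97 deg = -0.383449 rad
d(omega) = 2*pi*(765.6 - 619.7) = 916.7167 rad/s
tau = -(-0.383449) / 916.7167
    = 0.4183 ms

0.4183 ms


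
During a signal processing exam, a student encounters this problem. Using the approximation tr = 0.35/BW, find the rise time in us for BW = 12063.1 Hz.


Rise time from bandwidth relationship:
tr = 0.35 / BW
   = 0.35 / 12063.1
   = 2.901410085e-05 s
   = 29.0141 us

29.0141 us


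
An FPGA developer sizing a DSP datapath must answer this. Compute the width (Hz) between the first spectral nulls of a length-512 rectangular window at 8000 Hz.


Main lobe width for a rectangular window:
Width = 2 * fs / N
      = 2 * 8000 / 512
      = 16000 / 512
      = 31.25 Hz

31.25 Hz


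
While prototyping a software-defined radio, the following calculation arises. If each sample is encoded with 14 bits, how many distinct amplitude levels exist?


Number of quantization levels = 2^N
= 2^14
= 16384

16384


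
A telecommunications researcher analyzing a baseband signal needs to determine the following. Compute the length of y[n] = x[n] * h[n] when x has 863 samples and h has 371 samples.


Linear convolution output length:
L = N + M - 1
  = 863 + 371 - 1
  = 1233 samples

1233


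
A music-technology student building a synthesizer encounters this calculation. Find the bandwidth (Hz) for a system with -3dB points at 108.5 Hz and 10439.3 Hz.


Bandwidth is the difference of -3dB frequencies:
BW = f_high - f_low
   = 10439.3 - 108.5
   = 10330.8 Hz

10330.8 Hz


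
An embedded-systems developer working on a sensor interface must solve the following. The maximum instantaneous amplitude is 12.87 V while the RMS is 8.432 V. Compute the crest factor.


Crest factor is the ratio of peak to RMS:
CF = V_peak / V_rms
   = 12.87 / 8.432
   = 1.5263

1.5263


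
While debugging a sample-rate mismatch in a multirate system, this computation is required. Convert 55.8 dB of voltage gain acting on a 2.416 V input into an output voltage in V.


Output voltage from dB gain:
V_out = V_in * 10^(gain_dB / 20)
      = 2.416 * 10^(55.8 / 20)
      = 2.416 * 616.595002
      = 1489.6935 V

1489.6935 V


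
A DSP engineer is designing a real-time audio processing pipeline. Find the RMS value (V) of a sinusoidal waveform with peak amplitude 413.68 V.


RMS voltage for a sinusoidal waveform:
V_rms = V_peak / sqrt(2)
      = 413.68 / 1.414214
      = 292.516 V

292.516 V


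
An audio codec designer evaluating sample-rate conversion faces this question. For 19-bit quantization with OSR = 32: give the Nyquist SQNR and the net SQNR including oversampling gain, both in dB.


Step 1 — baseline SQNR at Nyquist:
SQNR_base = 6.02*N + 1.76
          = 6.02*19 + 1.76
          = 116.14 dB

Step 2 — oversampling processing gain:
G = 10*log10(OSR) = 10*log10(32) = 15.05 dB

Step 3 — total:
SQNR_total = 116.14 + 15.05 = 131.19 dB

Base SQNR = 116.14 dB; oversampled SQNR = 131.19 dB


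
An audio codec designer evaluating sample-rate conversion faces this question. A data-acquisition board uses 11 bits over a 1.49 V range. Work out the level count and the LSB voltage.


Step 1 — number of quantization levels:
L = 2^N = 2^11 = 2048

Step 2 — LSB step size:
delta = Vfs / L
      = 1.49 / 2048
      = 0.00072754 V

Levels = 2048; step size = 0.00072754 V


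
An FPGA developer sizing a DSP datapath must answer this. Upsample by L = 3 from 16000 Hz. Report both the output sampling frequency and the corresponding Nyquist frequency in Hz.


Step 1 — output sample rate after interpolation by L:
fs_out = L * fs_in = 3 * 16000 = 48000 Hz

Step 2 — Nyquist frequency of the output stream:
f_Nyq = fs_out / 2 = 48000 / 2 = 24000.0 Hz

fs_out = 48000 Hz; f_Nyquist = 24000.0 Hz


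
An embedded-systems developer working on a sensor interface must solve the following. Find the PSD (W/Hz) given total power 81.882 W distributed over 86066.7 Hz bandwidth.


Power spectral density:
PSD = P / BW
    = 81.882 / 86066.7
    = 0.00095138 W/Hz

0.00095138 W/Hz


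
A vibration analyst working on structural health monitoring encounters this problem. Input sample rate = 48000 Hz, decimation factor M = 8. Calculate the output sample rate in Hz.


Decimation reduces the sample rate:
fs_out = fs_in / M
       = 48000 / 8
       = 6000.0 Hz

6000.0 Hz


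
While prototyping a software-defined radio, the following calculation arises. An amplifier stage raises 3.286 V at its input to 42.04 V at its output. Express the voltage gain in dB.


Voltage gain in dB:
G = 20 * log10(Vout / Vin)
  = 20 * log10(42.04 / 3.286)
  = 20 * log10(12.79367)
  = 20 * 1.106995
  = 22.14 dB

22.14 dB


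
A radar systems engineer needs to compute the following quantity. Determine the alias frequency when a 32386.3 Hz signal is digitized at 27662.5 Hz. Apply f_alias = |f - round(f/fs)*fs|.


Compute the nearest integer multiple of fs to the signal:
n = round(32386.3 / 27662.5) = 1
f_alias = |32386.3 - 1 * 27662.5|
        = |32386.3 - 27662.5|
        = 4723.8 Hz

4723.8


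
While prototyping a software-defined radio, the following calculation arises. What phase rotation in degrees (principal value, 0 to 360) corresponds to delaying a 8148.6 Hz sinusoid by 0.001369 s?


Phase shift from frequency and time delay:
phi = 360 * f * t_delay
    = 360 * 8148.6 * 0.001369
    = 4015.96 degrees
    mod 360 = 55.96 degrees

55.96 degrees


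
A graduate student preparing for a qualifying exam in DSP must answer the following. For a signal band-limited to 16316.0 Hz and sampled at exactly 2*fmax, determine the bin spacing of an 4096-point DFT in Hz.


Step 1 — Nyquist sampling rate:
fs = 2 * fmax = 2 * 16316.0 = 32632.0 Hz

Step 2 — DFT bin spacing:
df = fs / N = 32632.0 / 4096 = 7.9668 Hz

7.9668 Hz


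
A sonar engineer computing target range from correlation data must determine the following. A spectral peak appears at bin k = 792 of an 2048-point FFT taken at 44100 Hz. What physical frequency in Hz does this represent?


Frequency of DFT bin k:
f_k = k * fs / N
    = 792 * 44100 / 2048
    = 34927200 / 2048
    = 17054.297 Hz

17054.297 Hz


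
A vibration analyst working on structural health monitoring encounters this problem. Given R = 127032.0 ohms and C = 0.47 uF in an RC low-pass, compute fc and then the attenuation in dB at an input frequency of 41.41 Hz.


Step 1 — cutoff frequency:
fc = 1 / (2*pi*R*C)
C = 0.47 uF = 4.7e-07 F
fc = 1 / (2*pi*127032.0*4.7e-07)
   = 2.66569 Hz

Step 2 — magnitude at f = 41.41 Hz:
|H(f)| = 1 / sqrt(1 + (f/fc)^2)
f/fc = 41.41 / 2.66569 = 15.534439
|H| = 1 / sqrt(1 + 241.318795) = 0.0642401
|H|_dB = 20*log10(0.0642401) = -23.84 dB

fc = 2.66569 Hz; |H(41.41 Hz)| = -23.84 dB


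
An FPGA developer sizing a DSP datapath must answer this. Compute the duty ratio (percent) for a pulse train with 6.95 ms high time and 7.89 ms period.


Duty cycle as a percentage:
DC = (t_on / T) * 100
   = (6.95 / 7.89) * 100
   = 0.880862 * 100
   = 88.09 %

88.09 %


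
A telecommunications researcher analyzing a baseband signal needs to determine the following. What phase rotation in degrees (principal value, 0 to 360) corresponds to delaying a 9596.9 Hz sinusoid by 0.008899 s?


Phase shift from frequency and time delay:
phi = 360 * f * t_delay
    = 360 * 9596.9 * 0.008899
    = 30745.01 degrees
    mod 360 = 145.01 degrees

145.01 degrees


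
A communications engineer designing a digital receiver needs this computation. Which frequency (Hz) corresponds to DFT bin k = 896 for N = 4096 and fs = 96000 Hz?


Frequency of DFT bin k:
f_k = k * fs / N
    = 896 * 96000 / 4096
    = 86016000 / 4096
    = 21000.0 Hz

21000.0 Hz


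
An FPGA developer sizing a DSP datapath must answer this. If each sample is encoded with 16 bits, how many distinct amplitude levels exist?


Number of quantization levels = 2^N
= 2^16
= 65536

65536


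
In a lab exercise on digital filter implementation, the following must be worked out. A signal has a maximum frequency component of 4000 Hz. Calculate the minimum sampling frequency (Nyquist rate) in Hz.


The Nyquist rate is twice the maximum frequency component.
fs_min = 2 * fmax
      = 2 * 4000
      = 8000 Hz

8000


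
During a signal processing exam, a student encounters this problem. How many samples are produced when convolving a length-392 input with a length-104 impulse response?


Linear convolution output length:
L = N + M - 1
  = 392 + 104 - 1
  = 495 samples

495


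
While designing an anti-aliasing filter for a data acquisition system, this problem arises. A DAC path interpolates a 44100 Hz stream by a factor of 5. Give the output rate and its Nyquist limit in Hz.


Step 1 — output sample rate after interpolation by L:
fs_out = L * fs_in = 5 * 44100 = 220500 Hz

Step 2 — Nyquist frequency of the output stream:
f_Nyq = fs_out / 2 = 220500 / 2 = 110250.0 Hz

fs_out = 220500 Hz; f_Nyquist = 110250.0 Hz


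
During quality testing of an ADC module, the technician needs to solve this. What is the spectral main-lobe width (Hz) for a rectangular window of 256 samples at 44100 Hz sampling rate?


Main lobe width for a rectangular window:
Width = 2 * fs / N
      = 2 * 44100 / 256
      = 88200 / 256
      = 344.531 Hz

344.531 Hz


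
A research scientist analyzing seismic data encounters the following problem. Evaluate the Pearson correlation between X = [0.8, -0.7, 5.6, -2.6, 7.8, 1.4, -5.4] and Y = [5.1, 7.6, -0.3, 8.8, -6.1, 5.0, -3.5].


Pearson correlation coefficient (population):
r = cov(X,Y) / (std(X) * std(Y))
Mean X = 0.9857, Mean Y = 2.3714
Cov(X,Y) = -9.120408
Std(X) = 4.215762, Std(Y) = 5.296822
r = -0.4084

-0.4084


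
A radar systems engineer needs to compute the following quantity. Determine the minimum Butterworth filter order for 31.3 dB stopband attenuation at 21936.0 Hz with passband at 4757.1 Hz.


Butterworth filter order formula:
n = log10(10^(A/10) - 1) / (2 * log10(f_stop/f_pass))
10^(31.3/10) - 1 = 1347.9629
f_stop/f_pass = 21936.0 / 4757.1 = 4.6112
n = 2.3573 -> ceil = 3

3


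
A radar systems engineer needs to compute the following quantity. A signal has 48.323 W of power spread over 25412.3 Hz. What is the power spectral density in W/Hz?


Power spectral density:
PSD = P / BW
    = 48.323 / 25412.3
    = 0.00190156 W/Hz

0.00190156 W/Hz


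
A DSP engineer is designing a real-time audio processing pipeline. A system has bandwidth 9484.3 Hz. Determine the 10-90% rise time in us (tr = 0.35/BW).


Rise time from bandwidth relationship:
tr = 0.35 / BW
   = 0.35 / 9484.3
   = 3.690309248e-05 s
   = 36.9031 us

36.9031 us


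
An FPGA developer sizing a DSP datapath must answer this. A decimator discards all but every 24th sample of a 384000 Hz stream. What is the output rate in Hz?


Decimation reduces the sample rate:
fs_out = fs_in / M
       = 384000 / 24
       = 16000.0 Hz

16000.0 Hz


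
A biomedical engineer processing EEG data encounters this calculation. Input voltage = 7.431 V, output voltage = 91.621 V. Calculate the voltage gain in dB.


Voltage gain in dB:
G = 20 * log10(Vout / Vin)
  = 20 * log10(91.621 / 7.431)
  = 20 * log10(12.329565)
  = 20 * 1.090948
  = 21.82 dB

21.82 dB


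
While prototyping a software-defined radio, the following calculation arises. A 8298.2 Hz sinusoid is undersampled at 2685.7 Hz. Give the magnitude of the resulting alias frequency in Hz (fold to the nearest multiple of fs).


Compute the nearest integer multiple of fs to the signal:
n = round(8298.2 / 2685.7) = 3
f_alias = |8298.2 - 3 * 2685.7|
        = |8298.2 - 8057.1|
        = 241.1 Hz

241.1


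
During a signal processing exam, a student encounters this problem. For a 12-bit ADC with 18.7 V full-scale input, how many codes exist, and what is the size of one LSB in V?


Step 1 — number of quantization levels:
L = 2^N = 2^12 = 4096

Step 2 — LSB step size:
delta = Vfs / L
      = 18.7 / 4096
      = 0.00456543 V

Levels = 4096; step size = 0.00456543 V


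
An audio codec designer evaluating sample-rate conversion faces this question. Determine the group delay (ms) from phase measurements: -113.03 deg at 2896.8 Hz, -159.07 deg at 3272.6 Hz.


Group delay from phase difference:
tau = -d(phi)/d(omega)
d(phi) = -46.04 deg = -0.80355 rad
d(omega) = 2*pi*(3272.6 - 2896.8) = 2361.221 rad/s
tau = -(-0.80355) / 2361.221
    = 0.3403 ms

0.3403 ms


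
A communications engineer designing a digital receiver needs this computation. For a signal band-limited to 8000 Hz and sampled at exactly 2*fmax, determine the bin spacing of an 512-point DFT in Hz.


Step 1 — Nyquist sampling rate:
fs = 2 * fmax = 2 * 8000 = 16000 Hz

Step 2 — DFT bin spacing:
df = fs / N = 16000 / 512 = 31.25 Hz

31.25 Hz


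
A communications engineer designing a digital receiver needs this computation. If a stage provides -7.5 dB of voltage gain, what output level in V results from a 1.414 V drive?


Output voltage from dB gain:
V_out = V_in * 10^(gain_dB / 20)
      = 1.414 * 10^(-7.5 / 20)
      = 1.414 * 0.421697
      = 0.5963 V

0.5963 V


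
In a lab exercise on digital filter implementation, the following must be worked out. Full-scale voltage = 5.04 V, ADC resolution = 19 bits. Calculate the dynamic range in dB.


Dynamic range from full-scale to LSB:
V_min = V_max / 2^bits = 5.04 / 2^19
DR = 20 * log10(V_max / V_min)
   = 20 * log10(2^19)
   = 20 * 19 * log10(2)
   = 114.39 dB

114.39 dB


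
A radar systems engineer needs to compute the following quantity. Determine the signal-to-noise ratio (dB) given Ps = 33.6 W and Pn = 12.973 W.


SNR in decibels:
SNR = 10 * log10(Ps / Pn)
    = 10 * log10(33.6 / 12.973)
    = 10 * log10(2.59)
    = 10 * 0.4133
    = 4.13 dB

4.13 dB


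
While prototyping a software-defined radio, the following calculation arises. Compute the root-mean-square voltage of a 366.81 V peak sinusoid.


RMS voltage for a sinusoidal waveform:
V_rms = V_peak / sqrt(2)
      = 366.81 / 1.414214
      = 259.374 V

259.374 V


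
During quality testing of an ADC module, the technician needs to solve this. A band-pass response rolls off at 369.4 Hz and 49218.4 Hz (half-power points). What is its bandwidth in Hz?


Bandwidth is the difference of -3dB frequencies:
BW = f_high - f_low
   = 49218.4 - 369.4
   = 48849.0 Hz

48849.0 Hz


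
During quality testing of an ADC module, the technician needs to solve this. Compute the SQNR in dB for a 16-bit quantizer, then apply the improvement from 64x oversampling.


Step 1 — baseline SQNR at Nyquist:
SQNR_base = 6.02*N + 1.76
          = 6.02*16 + 1.76
          = 98.08 dB

Step 2 — oversampling processing gain:
G = 10*log10(OSR) = 10*log10(64) = 18.06 dB

Step 3 — total:
SQNR_total = 98.08 + 18.06 = 116.14 dB

Base SQNR = 98.08 dB; oversampled SQNR = 116.14 dB


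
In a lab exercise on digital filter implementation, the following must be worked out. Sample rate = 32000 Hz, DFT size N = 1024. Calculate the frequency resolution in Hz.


DFT frequency resolution:
df = fs / N
   = 32000 / 1024
   = 31.25 Hz

31.25 Hz


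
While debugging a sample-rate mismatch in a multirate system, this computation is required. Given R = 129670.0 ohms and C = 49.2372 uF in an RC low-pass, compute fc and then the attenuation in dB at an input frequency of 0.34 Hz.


Step 1 — cutoff frequency:
fc = 1 / (2*pi*R*C)
C = 49.2372 uF = 4.92372e-05 F
fc = 1 / (2*pi*129670.0*4.92372e-05)
   = 0.024928 Hz

Step 2 — magnitude at f = 0.34 Hz:
|H(f)| = 1 / sqrt(1 + (f/fc)^2)
f/fc = 0.34 / 0.024928 = 13.639281
|H| = 1 / sqrt(1 + 186.029986) = 0.0731214
|H|_dB = 20*log10(0.0731214) = -22.72 dB

fc = 0.024928 Hz; |H(0.34 Hz)| = -22.72 dB


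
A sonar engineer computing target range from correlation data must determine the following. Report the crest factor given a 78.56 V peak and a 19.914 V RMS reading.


Crest factor is the ratio of peak to RMS:
CF = V_peak / V_rms
   = 78.56 / 19.914
   = 3.945

3.945


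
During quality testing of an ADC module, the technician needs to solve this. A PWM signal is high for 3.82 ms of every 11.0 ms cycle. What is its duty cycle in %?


Duty cycle as a percentage:
DC = (t_on / T) * 100
   = (3.82 / 11.0) * 100
   = 0.347273 * 100
   = 34.73 %

34.73 %


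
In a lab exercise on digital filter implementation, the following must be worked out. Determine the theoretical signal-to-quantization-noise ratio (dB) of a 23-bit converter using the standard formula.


Theoretical SNR for a full-scale sinusoid:
SNR = 6.02 * N + 1.76
    = 6.02 * 23 + 1.76
    = 138.46 + 1.76
    = 140.22 dB

140.22 dB


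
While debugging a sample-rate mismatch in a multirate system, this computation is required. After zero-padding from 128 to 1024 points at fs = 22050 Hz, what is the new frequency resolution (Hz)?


Frequency resolution after zero-padding:
N_padded = 128 * 8 = 1024
df = fs / N_padded
   = 22050 / 1024
   = 21.5332 Hz

21.5332 Hz


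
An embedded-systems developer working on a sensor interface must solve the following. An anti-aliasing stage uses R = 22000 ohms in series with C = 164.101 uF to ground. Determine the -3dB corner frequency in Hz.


Cutoff frequency of a first-order RC filter:
fc = 1 / (2 * pi * R * C)
C = 164.101 uF = 0.000164101 F
fc = 1 / (2 * pi * 22000 * 0.000164101)
   = 1 / 22.683693826056
   = 0.044085 Hz

0.044085 Hz


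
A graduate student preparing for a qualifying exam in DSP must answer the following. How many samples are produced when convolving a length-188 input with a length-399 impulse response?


Linear convolution output length:
L = N + M - 1
  = 188 + 399 - 1
  = 586 samples

586


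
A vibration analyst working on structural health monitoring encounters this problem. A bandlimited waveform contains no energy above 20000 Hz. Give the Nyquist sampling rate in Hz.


The Nyquist rate is twice the maximum frequency component.
fs_min = 2 * fmax
      = 2 * 20000
      = 40000 Hz

40000


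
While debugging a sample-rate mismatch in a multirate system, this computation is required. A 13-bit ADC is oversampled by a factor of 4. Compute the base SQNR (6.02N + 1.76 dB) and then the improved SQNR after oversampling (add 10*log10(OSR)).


Step 1 — baseline SQNR at Nyquist:
SQNR_base = 6.02*N + 1.76
          = 6.02*13 + 1.76
          = 80.02 dB

Step 2 — oversampling processing gain:
G = 10*log10(OSR) = 10*log10(4) = 6.02 dB

Step 3 — total:
SQNR_total = 80.02 + 6.02 = 86.04 dB

Base SQNR = 80.02 dB; oversampled SQNR = 86.04 dB


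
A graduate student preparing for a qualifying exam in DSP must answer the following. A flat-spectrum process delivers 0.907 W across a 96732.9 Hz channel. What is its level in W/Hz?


Power spectral density:
PSD = P / BW
    = 0.907 / 96732.9
    = 9.38e-06 W/Hz

9.38e-06 W/Hz


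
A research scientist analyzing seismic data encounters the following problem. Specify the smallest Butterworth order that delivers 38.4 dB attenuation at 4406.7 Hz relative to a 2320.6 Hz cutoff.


Butterworth filter order formula:
n = log10(10^(A/10) - 1) / (2 * log10(f_stop/f_pass))
10^(38.4/10) - 1 = 6917.3097
f_stop/f_pass = 4406.7 / 2320.6 = 1.8989
n = 6.8936 -> ceil = 7

7


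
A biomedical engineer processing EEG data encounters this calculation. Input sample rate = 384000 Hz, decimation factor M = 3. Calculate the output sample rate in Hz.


Decimation reduces the sample rate:
fs_out = fs_in / M
       = 384000 / 3
       = 128000.0 Hz

128000.0 Hz


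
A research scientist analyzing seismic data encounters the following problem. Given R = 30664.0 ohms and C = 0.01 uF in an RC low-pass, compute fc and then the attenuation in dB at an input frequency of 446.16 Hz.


Step 1 — cutoff frequency:
fc = 1 / (2*pi*R*C)
C = 0.01 uF = 1e-08 F
fc = 1 / (2*pi*30664.0*1e-08)
   = 519.029 Hz

Step 2 — magnitude at f = 446.16 Hz:
|H(f)| = 1 / sqrt(1 + (f/fc)^2)
f/fc = 446.16 / 519.029 = 0.859605
|H| = 1 / sqrt(1 + 0.738921) = 0.7583332
|H|_dB = 20*log10(0.7583332) = -2.4 dB

fc = 519.029 Hz; |H(446.16 Hz)| = -2.4 dB


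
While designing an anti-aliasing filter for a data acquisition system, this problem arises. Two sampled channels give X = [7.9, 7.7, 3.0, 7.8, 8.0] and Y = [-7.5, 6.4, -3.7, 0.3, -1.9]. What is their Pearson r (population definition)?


Pearson correlation coefficient (population):
r = cov(X,Y) / (std(X) * std(Y))
Mean X = 6.88, Mean Y = -1.28
Cov(X,Y) = 2.0204
Std(X) = 1.942576, Std(Y) = 4.613198
r = 0.2255

0.2255


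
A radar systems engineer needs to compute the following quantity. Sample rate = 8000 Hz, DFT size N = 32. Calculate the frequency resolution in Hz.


DFT frequency resolution:
df = fs / N
   = 8000 / 32
   = 250.0 Hz

250.0 Hz


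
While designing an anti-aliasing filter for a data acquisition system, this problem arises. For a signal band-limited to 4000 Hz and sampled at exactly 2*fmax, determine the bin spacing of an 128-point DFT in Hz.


Step 1 — Nyquist sampling rate:
fs = 2 * fmax = 2 * 4000 = 8000 Hz

Step 2 — DFT bin spacing:
df = fs / N = 8000 / 128 = 62.5 Hz

62.5 Hz


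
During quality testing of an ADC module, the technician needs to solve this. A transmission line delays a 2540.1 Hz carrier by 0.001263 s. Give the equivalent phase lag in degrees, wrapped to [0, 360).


Phase shift from frequency and time delay:
phi = 360 * f * t_delay
    = 360 * 2540.1 * 0.001263
    = 1154.93 degrees
    mod 360 = 74.93 degrees

74.93 degrees


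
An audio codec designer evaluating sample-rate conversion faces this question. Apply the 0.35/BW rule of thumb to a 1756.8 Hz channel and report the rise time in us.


Rise time from bandwidth relationship:
tr = 0.35 / BW
   = 0.35 / 1756.8
   = 0.0001992258652 s
   = 199.2259 us

199.2259 us


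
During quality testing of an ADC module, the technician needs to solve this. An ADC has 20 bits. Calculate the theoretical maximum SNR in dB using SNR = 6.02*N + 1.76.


Theoretical SNR for a full-scale sinusoid:
SNR = 6.02 * N + 1.76
    = 6.02 * 20 + 1.76
    = 120.4 + 1.76
    = 122.16 dB

122.16 dB


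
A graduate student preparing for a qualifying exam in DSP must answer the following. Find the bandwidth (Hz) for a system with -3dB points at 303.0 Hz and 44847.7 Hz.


Bandwidth is the difference of -3dB frequencies:
BW = f_high - f_low
   = 44847.7 - 303.0
   = 44544.7 Hz

44544.7 Hz


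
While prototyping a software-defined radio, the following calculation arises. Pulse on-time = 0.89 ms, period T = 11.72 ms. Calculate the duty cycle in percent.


Duty cycle as a percentage:
DC = (t_on / T) * 100
   = (0.89 / 11.72) * 100
   = 0.075939 * 100
   = 7.59 %

7.59 %


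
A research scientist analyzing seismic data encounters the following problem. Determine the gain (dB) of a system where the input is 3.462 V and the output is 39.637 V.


Voltage gain in dB:
G = 20 * log10(Vout / Vin)
  = 20 * log10(39.637 / 3.462)
  = 20 * log10(11.449162)
  = 20 * 1.058774
  = 21.18 dB

21.18 dB


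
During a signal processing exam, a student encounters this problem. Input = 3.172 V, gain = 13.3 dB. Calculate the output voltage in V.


Output voltage from dB gain:
V_out = V_in * 10^(gain_dB / 20)
      = 3.172 * 10^(13.3 / 20)
      = 3.172 * 4.62381
      = 14.6667 V

14.6667 V


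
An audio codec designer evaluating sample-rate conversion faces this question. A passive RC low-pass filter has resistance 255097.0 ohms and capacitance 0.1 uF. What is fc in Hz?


Cutoff frequency of a first-order RC filter:
fc = 1 / (2 * pi * R * C)
C = 0.1 uF = 1e-07 F
fc = 1 / (2 * pi * 255097.0 * 1e-07)
   = 1 / 0.16028217223056
   = 6.238997 Hz

6.238997 Hz


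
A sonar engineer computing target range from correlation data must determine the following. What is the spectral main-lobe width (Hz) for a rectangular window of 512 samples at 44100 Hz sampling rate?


Main lobe width for a rectangular window:
Width = 2 * fs / N
      = 2 * 44100 / 512
      = 88200 / 512
      = 172.266 Hz

172.266 Hz


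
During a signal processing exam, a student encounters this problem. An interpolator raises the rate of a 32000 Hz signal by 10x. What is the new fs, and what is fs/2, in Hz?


Step 1 — output sample rate after interpolation by L:
fs_out = L * fs_in = 10 * 32000 = 320000 Hz

Step 2 — Nyquist frequency of the output stream:
f_Nyq = fs_out / 2 = 320000 / 2 = 160000.0 Hz

fs_out = 320000 Hz; f_Nyquist = 160000.0 Hz


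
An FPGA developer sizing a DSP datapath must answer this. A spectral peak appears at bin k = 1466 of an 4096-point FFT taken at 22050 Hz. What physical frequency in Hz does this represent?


Frequency of DFT bin k:
f_k = k * fs / N
    = 1466 * 22050 / 4096
    = 32325300 / 4096
    = 7891.919 Hz

7891.919 Hz


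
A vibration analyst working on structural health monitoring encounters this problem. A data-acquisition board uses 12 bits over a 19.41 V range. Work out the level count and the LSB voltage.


Step 1 — number of quantization levels:
L = 2^N = 2^12 = 4096

Step 2 — LSB step size:
delta = Vfs / L
      = 19.41 / 4096
      = 0.00473877 V

Levels = 4096; step size = 0.00473877 V


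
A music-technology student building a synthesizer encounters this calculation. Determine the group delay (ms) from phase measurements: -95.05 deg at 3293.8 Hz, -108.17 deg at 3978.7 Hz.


Group delay from phase difference:
tau = -d(phi)/d(omega)
d(phi) = -13.12 deg = -0.228987 rad
d(omega) = 2*pi*(3978.7 - 3293.8) = 4303.3536 rad/s
tau = -(-0.228987) / 4303.3536
    = 0.0532 ms

0.0532 ms


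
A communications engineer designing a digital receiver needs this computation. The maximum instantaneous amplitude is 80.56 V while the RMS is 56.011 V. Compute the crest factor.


Crest factor is the ratio of peak to RMS:
CF = V_peak / V_rms
   = 80.56 / 56.011
   = 1.4383

1.4383


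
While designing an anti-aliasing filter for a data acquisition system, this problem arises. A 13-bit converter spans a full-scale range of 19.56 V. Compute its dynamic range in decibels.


Dynamic range from full-scale to LSB:
V_min = V_max / 2^bits = 19.56 / 2^13
DR = 20 * log10(V_max / V_min)
   = 20 * log10(2^13)
   = 20 * 13 * log10(2)
   = 78.27 dB

78.27 dB
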